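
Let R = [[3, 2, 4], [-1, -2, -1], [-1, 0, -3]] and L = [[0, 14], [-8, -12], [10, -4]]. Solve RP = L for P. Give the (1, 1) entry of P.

2

Left-multiplying both sides by R⁻¹ gives P = R⁻¹L.
det R = 6; the adjugate gives R⁻¹ = [[1, 1, 1], [-1/3, -5/6, -1/6], [-1/3, -1/3, -2/3]].
P = R⁻¹L = [[1, 1, 1], [-1/3, -5/6, -1/6], [-1/3, -1/3, -2/3]] · [[0, 14], [-8, -12], [10, -4]] = [[2, -2], [5, 6], [-4, 2]].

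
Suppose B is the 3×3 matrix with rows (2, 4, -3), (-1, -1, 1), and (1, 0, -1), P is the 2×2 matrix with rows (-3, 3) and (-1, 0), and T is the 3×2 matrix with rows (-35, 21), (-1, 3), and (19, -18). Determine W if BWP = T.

Isolating W: multiply by B⁻¹ from the left and P⁻¹ from the right, so W = B⁻¹TP⁻¹.
B has determinant -1; B⁻¹ = [[-1, -4, -1], [0, -1, -1], [-1, -4, -2]].
P has determinant 3; P⁻¹ = [[0, -1], [1/3, -1]].
B⁻¹T = [[20, -15], [-18, 15], [1, 3]].
W = (B⁻¹T)P⁻¹ = [[-5, -5], [5, 3], [1, -4]].

W = [[-5, -5], [5, 3], [1, -4]]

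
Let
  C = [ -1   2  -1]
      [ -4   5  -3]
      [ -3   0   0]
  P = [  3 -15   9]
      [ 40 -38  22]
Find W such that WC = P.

W = [[0, -3, 3], [-4, -6, -4]]

Since C sits to the right of W, W = PC⁻¹.
C has determinant 3; C⁻¹ = [[0, 0, -1/3], [3, -1, 1/3], [5, -2, 1]].
W = PC⁻¹ = [[3, -15, 9], [40, -38, 22]] · [[0, 0, -1/3], [3, -1, 1/3], [5, -2, 1]] = [[0, -3, 3], [-4, -6, -4]].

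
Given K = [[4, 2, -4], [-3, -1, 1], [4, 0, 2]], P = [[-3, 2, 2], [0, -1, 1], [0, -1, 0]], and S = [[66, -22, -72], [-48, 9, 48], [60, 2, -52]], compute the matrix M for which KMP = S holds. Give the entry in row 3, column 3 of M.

-5

Isolating M: multiply by K⁻¹ from the left and P⁻¹ from the right, so M = K⁻¹SP⁻¹.
det K = -4, so K⁻¹ = [[1/2, 1, 1/2], [-5/2, -6, -2], [-1, -2, -1/2]].
det P = -3, so P⁻¹ = [[-1/3, 2/3, -4/3], [0, 0, -1], [0, 1, -1]].
K⁻¹S = [[15, -1, -14], [3, -3, -4], [0, 3, 2]].
M = (K⁻¹S)P⁻¹ = [[-5, -4, -5], [-1, -2, 3], [0, 2, -5]].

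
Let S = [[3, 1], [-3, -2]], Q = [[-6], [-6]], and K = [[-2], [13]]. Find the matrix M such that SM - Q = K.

SM = K + Q = [[-8], [7]].
S is on the left of M, so left-multiply by S⁻¹: M = S⁻¹(K + Q).
S has determinant -3; S⁻¹ = [[2/3, 1/3], [-1, -1]].
M = S⁻¹(K + Q) = [[-3], [1]].

M = [[-3], [1]]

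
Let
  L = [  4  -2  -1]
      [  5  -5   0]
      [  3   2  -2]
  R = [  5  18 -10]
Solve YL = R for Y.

Y = [[4, -4, 3]]

L is on the right of Y, so right-multiply by L⁻¹: Y = RL⁻¹.
det L = -5; the adjugate gives L⁻¹ = [[-2, 6/5, 1], [-2, 1, 1], [-5, 14/5, 2]].
Y = RL⁻¹ = [[5, 18, -10]] · [[-2, 6/5, 1], [-2, 1, 1], [-5, 14/5, 2]] = [[4, -4, 3]].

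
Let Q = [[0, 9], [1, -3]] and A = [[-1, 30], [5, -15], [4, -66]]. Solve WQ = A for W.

Since Q sits to the right of W, W = AQ⁻¹.
det Q = -9; the adjugate gives Q⁻¹ = [[1/3, 1], [1/9, 0]].
W = AQ⁻¹ = [[-1, 30], [5, -15], [4, -66]] · [[1/3, 1], [1/9, 0]] = [[3, -1], [0, 5], [-6, 4]].

W = [[3, -1], [0, 5], [-6, 4]]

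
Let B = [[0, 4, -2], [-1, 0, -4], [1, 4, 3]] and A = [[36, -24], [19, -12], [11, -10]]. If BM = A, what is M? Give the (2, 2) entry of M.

B is on the left of M, so left-multiply by B⁻¹: M = B⁻¹A.
B has determinant 4; B⁻¹ = [[4, -5, -4], [-1/4, 1/2, 1/2], [-1, 1, 1]].
M = B⁻¹A = [[4, -5, -4], [-1/4, 1/2, 1/2], [-1, 1, 1]] · [[36, -24], [19, -12], [11, -10]] = [[5, 4], [6, -5], [-6, 2]].

-5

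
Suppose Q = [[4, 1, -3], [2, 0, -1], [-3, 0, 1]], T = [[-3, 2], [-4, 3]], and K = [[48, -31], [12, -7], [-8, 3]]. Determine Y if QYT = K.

Isolating Y: multiply by Q⁻¹ from the left and T⁻¹ from the right, so Y = Q⁻¹KT⁻¹.
det Q = 1; the adjugate gives Q⁻¹ = [[0, -1, -1], [1, -5, -2], [0, -3, -2]].
T has determinant -1; T⁻¹ = [[-3, 2], [-4, 3]].
Q⁻¹K = [[-4, 4], [4, -2], [-20, 15]].
Y = (Q⁻¹K)T⁻¹ = [[-4, 4], [-4, 2], [0, 5]].

Y = [[-4, 4], [-4, 2], [0, 5]]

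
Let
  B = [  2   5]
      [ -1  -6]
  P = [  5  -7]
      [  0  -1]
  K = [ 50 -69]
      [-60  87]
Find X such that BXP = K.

X = [[0, -3], [2, 1]]

X = B⁻¹KP⁻¹ (apply B⁻¹ on the left and P⁻¹ on the right).
B has determinant -7; B⁻¹ = [[6/7, 5/7], [-1/7, -2/7]].
det P = -5, so P⁻¹ = [[1/5, -7/5], [0, -1]].
B⁻¹K = [[0, 3], [10, -15]].
X = (B⁻¹K)P⁻¹ = [[0, -3], [2, 1]].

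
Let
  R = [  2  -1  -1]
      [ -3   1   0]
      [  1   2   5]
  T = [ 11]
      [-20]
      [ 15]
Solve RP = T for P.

P = [[5], [-5], [4]]

Since R multiplies P on the left, P = R⁻¹T.
det R = 2, so R⁻¹ = [[5/2, 3/2, 1/2], [15/2, 11/2, 3/2], [-7/2, -5/2, -1/2]].
P = R⁻¹T = [[5/2, 3/2, 1/2], [15/2, 11/2, 3/2], [-7/2, -5/2, -1/2]] · [[11], [-20], [15]] = [[5], [-5], [4]].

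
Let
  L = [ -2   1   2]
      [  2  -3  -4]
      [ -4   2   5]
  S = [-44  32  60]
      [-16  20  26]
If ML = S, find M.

L is on the right of M, so right-multiply by L⁻¹: M = SL⁻¹.
det L = 4; the adjugate gives L⁻¹ = [[-7/4, -1/4, 1/2], [3/2, -1/2, -1], [-2, 0, 1]].
M = SL⁻¹ = [[-44, 32, 60], [-16, 20, 26]] · [[-7/4, -1/4, 1/2], [3/2, -1/2, -1], [-2, 0, 1]] = [[5, -5, 6], [6, -6, -2]].

M = [[5, -5, 6], [6, -6, -2]]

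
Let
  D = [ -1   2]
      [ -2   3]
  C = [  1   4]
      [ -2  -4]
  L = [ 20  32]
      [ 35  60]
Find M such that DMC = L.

M = D⁻¹LC⁻¹ (apply D⁻¹ on the left and C⁻¹ on the right).
det D = 1; the adjugate gives D⁻¹ = [[3, -2], [2, -1]].
det C = 4; the adjugate gives C⁻¹ = [[-1, -1], [1/2, 1/4]].
D⁻¹L = [[-10, -24], [5, 4]].
M = (D⁻¹L)C⁻¹ = [[-2, 4], [-3, -4]].

M = [[-2, 4], [-3, -4]]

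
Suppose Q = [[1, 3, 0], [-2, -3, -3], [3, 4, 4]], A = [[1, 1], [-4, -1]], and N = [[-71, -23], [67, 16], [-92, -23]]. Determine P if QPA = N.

Isolating P: multiply by Q⁻¹ from the left and A⁻¹ from the right, so P = Q⁻¹NA⁻¹.
det Q = -3, so Q⁻¹ = [[0, 4, 3], [1/3, -4/3, -1], [-1/3, -5/3, -1]].
det A = 3; the adjugate gives A⁻¹ = [[-1/3, -1/3], [4/3, 1/3]].
Q⁻¹N = [[-8, -5], [-21, -6], [4, 4]].
P = (Q⁻¹N)A⁻¹ = [[-4, 1], [-1, 5], [4, 0]].

P = [[-4, 1], [-1, 5], [4, 0]]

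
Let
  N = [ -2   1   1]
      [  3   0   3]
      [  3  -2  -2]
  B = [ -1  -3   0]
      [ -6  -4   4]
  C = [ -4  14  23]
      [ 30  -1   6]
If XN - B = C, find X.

XN = C + B = [[-5, 11, 23], [24, -5, 10]].
Right-multiplying both sides by N⁻¹ gives X = (C + B)N⁻¹.
det N = -3; the adjugate gives N⁻¹ = [[-2, 0, -1], [-5, -1/3, -3], [2, 1/3, 1]].
X = (C + B)N⁻¹ = [[1, 4, -5], [-3, 5, 1]].

X = [[1, 4, -5], [-3, 5, 1]]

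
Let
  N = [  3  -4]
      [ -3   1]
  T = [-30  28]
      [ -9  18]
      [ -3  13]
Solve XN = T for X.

X = [[-6, 4], [-5, -2], [-4, -3]]

N is on the right of X, so right-multiply by N⁻¹: X = TN⁻¹.
N has determinant -9; N⁻¹ = [[-1/9, -4/9], [-1/3, -1/3]].
X = TN⁻¹ = [[-30, 28], [-9, 18], [-3, 13]] · [[-1/9, -4/9], [-1/3, -1/3]] = [[-6, 4], [-5, -2], [-4, -3]].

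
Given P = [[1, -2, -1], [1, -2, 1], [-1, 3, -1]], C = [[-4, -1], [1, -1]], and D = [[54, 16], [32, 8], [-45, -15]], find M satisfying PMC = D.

M = [[-3, 5], [4, 3], [3, 1]]

M = P⁻¹DC⁻¹ (apply P⁻¹ on the left and C⁻¹ on the right).
det P = -2, so P⁻¹ = [[1/2, 5/2, 2], [0, 1, 1], [-1/2, 1/2, 0]].
det C = 5, so C⁻¹ = [[-1/5, 1/5], [-1/5, -4/5]].
P⁻¹D = [[17, -2], [-13, -7], [-11, -4]].
M = (P⁻¹D)C⁻¹ = [[-3, 5], [4, 3], [3, 1]].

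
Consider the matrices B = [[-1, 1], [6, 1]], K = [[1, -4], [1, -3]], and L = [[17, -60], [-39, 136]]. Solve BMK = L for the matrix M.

M = [[-4, -4], [5, 4]]

M = B⁻¹LK⁻¹ (apply B⁻¹ on the left and K⁻¹ on the right).
det B = -7; the adjugate gives B⁻¹ = [[-1/7, 1/7], [6/7, 1/7]].
K has determinant 1; K⁻¹ = [[-3, 4], [-1, 1]].
B⁻¹L = [[-8, 28], [9, -32]].
M = (B⁻¹L)K⁻¹ = [[-4, -4], [5, 4]].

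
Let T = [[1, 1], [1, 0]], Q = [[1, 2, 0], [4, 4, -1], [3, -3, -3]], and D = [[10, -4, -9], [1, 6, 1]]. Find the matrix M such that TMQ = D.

M = [[5, -1, 0], [5, -2, 4]]

M = T⁻¹DQ⁻¹ (apply T⁻¹ on the left and Q⁻¹ on the right).
det T = -1; the adjugate gives T⁻¹ = [[0, 1], [1, -1]].
det Q = 3, so Q⁻¹ = [[-5, 2, -2/3], [3, -1, 1/3], [-8, 3, -4/3]].
T⁻¹D = [[1, 6, 1], [9, -10, -10]].
M = (T⁻¹D)Q⁻¹ = [[5, -1, 0], [5, -2, 4]].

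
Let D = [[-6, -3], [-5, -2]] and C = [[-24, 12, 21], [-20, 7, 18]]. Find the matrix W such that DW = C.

Since D multiplies W on the left, W = D⁻¹C.
D has determinant -3; D⁻¹ = [[2/3, -1], [-5/3, 2]].
W = D⁻¹C = [[2/3, -1], [-5/3, 2]] · [[-24, 12, 21], [-20, 7, 18]] = [[4, 1, -4], [0, -6, 1]].

W = [[4, 1, -4], [0, -6, 1]]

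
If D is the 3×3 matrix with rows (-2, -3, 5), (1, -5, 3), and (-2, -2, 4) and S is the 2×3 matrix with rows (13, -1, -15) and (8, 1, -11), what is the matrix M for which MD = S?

M = [[-4, 3, -1], [-5, 2, 2]]

Right-multiplying both sides by D⁻¹ gives M = SD⁻¹.
D has determinant -2; D⁻¹ = [[7, -1, -8], [5, -1, -11/2], [6, -1, -13/2]].
M = SD⁻¹ = [[13, -1, -15], [8, 1, -11]] · [[7, -1, -8], [5, -1, -11/2], [6, -1, -13/2]] = [[-4, 3, -1], [-5, 2, 2]].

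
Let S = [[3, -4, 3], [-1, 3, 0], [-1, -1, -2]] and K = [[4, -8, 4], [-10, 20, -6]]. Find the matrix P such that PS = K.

P = [[4, 4, 4], [-2, 4, 0]]

S is on the right of P, so right-multiply by S⁻¹: P = KS⁻¹.
det S = 2; the adjugate gives S⁻¹ = [[-3, -11/2, -9/2], [-1, -3/2, -3/2], [2, 7/2, 5/2]].
P = KS⁻¹ = [[4, -8, 4], [-10, 20, -6]] · [[-3, -11/2, -9/2], [-1, -3/2, -3/2], [2, 7/2, 5/2]] = [[4, 4, 4], [-2, 4, 0]].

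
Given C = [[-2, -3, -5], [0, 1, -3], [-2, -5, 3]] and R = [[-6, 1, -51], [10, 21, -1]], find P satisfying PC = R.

Right-multiplying both sides by C⁻¹ gives P = RC⁻¹.
det C = -4; the adjugate gives C⁻¹ = [[3, -17/2, -7/2], [-3/2, 4, 3/2], [-1/2, 1, 1/2]].
P = RC⁻¹ = [[-6, 1, -51], [10, 21, -1]] · [[3, -17/2, -7/2], [-3/2, 4, 3/2], [-1/2, 1, 1/2]] = [[6, 4, -3], [-1, -2, -4]].

P = [[6, 4, -3], [-1, -2, -4]]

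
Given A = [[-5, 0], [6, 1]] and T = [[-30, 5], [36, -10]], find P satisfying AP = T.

P = [[6, -1], [0, -4]]

Left-multiplying both sides by A⁻¹ gives P = A⁻¹T.
det A = -5, so A⁻¹ = [[-1/5, 0], [6/5, 1]].
P = A⁻¹T = [[-1/5, 0], [6/5, 1]] · [[-30, 5], [36, -10]] = [[6, -1], [0, -4]].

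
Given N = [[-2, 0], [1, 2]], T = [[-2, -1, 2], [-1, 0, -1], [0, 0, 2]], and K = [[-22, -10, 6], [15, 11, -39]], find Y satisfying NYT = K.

Left-multiply by N⁻¹ and right-multiply by T⁻¹: Y = N⁻¹KT⁻¹.
det N = -4, so N⁻¹ = [[-1/2, 0], [1/4, 1/2]].
T has determinant -2; T⁻¹ = [[0, -1, -1/2], [-1, 2, 2], [0, 0, 1/2]].
N⁻¹K = [[11, 5, -3], [2, 3, -18]].
Y = (N⁻¹K)T⁻¹ = [[-5, -1, 3], [-3, 4, -4]].

Y = [[-5, -1, 3], [-3, 4, -4]]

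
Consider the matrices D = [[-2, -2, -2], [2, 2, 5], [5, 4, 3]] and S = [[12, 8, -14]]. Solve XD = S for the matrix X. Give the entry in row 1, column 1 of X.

D is on the right of X, so right-multiply by D⁻¹: X = SD⁻¹.
det D = -6; the adjugate gives D⁻¹ = [[7/3, 1/3, 1], [-19/6, -2/3, -1], [1/3, 1/3, 0]].
X = SD⁻¹ = [[12, 8, -14]] · [[7/3, 1/3, 1], [-19/6, -2/3, -1], [1/3, 1/3, 0]] = [[-2, -6, 4]].

-2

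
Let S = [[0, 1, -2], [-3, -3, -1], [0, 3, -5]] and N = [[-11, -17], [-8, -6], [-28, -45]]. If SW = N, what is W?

Left-multiplying both sides by S⁻¹ gives W = S⁻¹N.
det S = 3, so S⁻¹ = [[6, -1/3, -7/3], [-5, 0, 2], [-3, 0, 1]].
W = S⁻¹N = [[6, -1/3, -7/3], [-5, 0, 2], [-3, 0, 1]] · [[-11, -17], [-8, -6], [-28, -45]] = [[2, 5], [-1, -5], [5, 6]].

W = [[2, 5], [-1, -5], [5, 6]]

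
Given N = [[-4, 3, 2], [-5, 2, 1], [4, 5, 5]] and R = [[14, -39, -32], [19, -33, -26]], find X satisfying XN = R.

X = [[-5, -2, -4], [-4, -3, -3]]

Right-multiplying both sides by N⁻¹ gives X = RN⁻¹.
det N = 1, so N⁻¹ = [[5, -5, -1], [29, -28, -6], [-33, 32, 7]].
X = RN⁻¹ = [[14, -39, -32], [19, -33, -26]] · [[5, -5, -1], [29, -28, -6], [-33, 32, 7]] = [[-5, -2, -4], [-4, -3, -3]].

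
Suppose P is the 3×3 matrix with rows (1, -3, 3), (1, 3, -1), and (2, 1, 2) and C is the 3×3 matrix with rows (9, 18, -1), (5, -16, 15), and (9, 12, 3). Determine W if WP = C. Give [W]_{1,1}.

-1

P is on the right of W, so right-multiply by P⁻¹: W = CP⁻¹.
det P = 4; the adjugate gives P⁻¹ = [[7/4, 9/4, -3/2], [-1, -1, 1], [-5/4, -7/4, 3/2]].
W = CP⁻¹ = [[9, 18, -1], [5, -16, 15], [9, 12, 3]] · [[7/4, 9/4, -3/2], [-1, -1, 1], [-5/4, -7/4, 3/2]] = [[-1, 4, 3], [6, 1, -1], [0, 3, 3]].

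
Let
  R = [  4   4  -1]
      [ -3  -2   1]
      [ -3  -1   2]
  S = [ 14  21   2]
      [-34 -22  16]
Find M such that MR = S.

M = [[5, -3, 5], [-4, 0, 6]]

Since R sits to the right of M, M = SR⁻¹.
det R = 3, so R⁻¹ = [[-1, -7/3, 2/3], [1, 5/3, -1/3], [-1, -8/3, 4/3]].
M = SR⁻¹ = [[14, 21, 2], [-34, -22, 16]] · [[-1, -7/3, 2/3], [1, 5/3, -1/3], [-1, -8/3, 4/3]] = [[5, -3, 5], [-4, 0, 6]].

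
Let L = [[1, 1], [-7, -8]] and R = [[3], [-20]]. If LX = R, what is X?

X = [[4], [-1]]

L is on the left of X, so left-multiply by L⁻¹: X = L⁻¹R.
det L = -1; the adjugate gives L⁻¹ = [[8, 1], [-7, -1]].
X = L⁻¹R = [[8, 1], [-7, -1]] · [[3], [-20]] = [[4], [-1]].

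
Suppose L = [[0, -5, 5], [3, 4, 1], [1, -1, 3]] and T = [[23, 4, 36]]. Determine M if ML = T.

M = [[3, 6, 5]]

L is on the right of M, so right-multiply by L⁻¹: M = TL⁻¹.
L has determinant 5; L⁻¹ = [[13/5, 2, -5], [-8/5, -1, 3], [-7/5, -1, 3]].
M = TL⁻¹ = [[23, 4, 36]] · [[13/5, 2, -5], [-8/5, -1, 3], [-7/5, -1, 3]] = [[3, 6, 5]].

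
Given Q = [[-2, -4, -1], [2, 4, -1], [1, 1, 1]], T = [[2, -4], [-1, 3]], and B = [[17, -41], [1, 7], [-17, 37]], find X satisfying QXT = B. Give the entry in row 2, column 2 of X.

X = Q⁻¹BT⁻¹ (apply Q⁻¹ on the left and T⁻¹ on the right).
Q has determinant 4; Q⁻¹ = [[5/4, 3/4, 2], [-3/4, -1/4, -1], [-1/2, -1/2, 0]].
det T = 2, so T⁻¹ = [[3/2, 2], [1/2, 1]].
Q⁻¹B = [[-12, 28], [4, -8], [-9, 17]].
X = (Q⁻¹B)T⁻¹ = [[-4, 4], [2, 0], [-5, -1]].

0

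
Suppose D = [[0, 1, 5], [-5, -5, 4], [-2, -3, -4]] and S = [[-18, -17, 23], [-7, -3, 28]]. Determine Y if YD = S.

D is on the right of Y, so right-multiply by D⁻¹: Y = SD⁻¹.
det D = -3, so D⁻¹ = [[-32/3, 11/3, -29/3], [28/3, -10/3, 25/3], [-5/3, 2/3, -5/3]].
Y = SD⁻¹ = [[-18, -17, 23], [-7, -3, 28]] · [[-32/3, 11/3, -29/3], [28/3, -10/3, 25/3], [-5/3, 2/3, -5/3]] = [[-5, 6, -6], [0, 3, -4]].

Y = [[-5, 6, -6], [0, 3, -4]]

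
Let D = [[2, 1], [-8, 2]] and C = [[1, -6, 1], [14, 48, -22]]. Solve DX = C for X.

X = [[-1, -5, 2], [3, 4, -3]]

Left-multiplying both sides by D⁻¹ gives X = D⁻¹C.
det D = 12, so D⁻¹ = [[1/6, -1/12], [2/3, 1/6]].
X = D⁻¹C = [[1/6, -1/12], [2/3, 1/6]] · [[1, -6, 1], [14, 48, -22]] = [[-1, -5, 2], [3, 4, -3]].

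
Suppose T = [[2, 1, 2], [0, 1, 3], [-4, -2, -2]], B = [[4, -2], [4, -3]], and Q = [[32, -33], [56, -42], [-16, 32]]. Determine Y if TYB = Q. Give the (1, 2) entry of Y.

Isolating Y: multiply by T⁻¹ from the left and B⁻¹ from the right, so Y = T⁻¹QB⁻¹.
det T = 4; the adjugate gives T⁻¹ = [[1, -1/2, 1/4], [-3, 1, -3/2], [1, 0, 1/2]].
det B = -4; the adjugate gives B⁻¹ = [[3/4, -1/2], [1, -1]].
T⁻¹Q = [[0, -4], [-16, 9], [24, -17]].
Y = (T⁻¹Q)B⁻¹ = [[-4, 4], [-3, -1], [1, 5]].

4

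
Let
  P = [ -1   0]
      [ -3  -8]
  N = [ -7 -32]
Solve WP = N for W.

Right-multiplying both sides by P⁻¹ gives W = NP⁻¹.
det P = 8; the adjugate gives P⁻¹ = [[-1, 0], [3/8, -1/8]].
W = NP⁻¹ = [[-7, -32]] · [[-1, 0], [3/8, -1/8]] = [[-5, 4]].

W = [[-5, 4]]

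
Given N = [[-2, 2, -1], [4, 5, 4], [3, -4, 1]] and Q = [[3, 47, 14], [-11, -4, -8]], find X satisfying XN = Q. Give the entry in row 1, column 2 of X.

5

Right-multiplying both sides by N⁻¹ gives X = QN⁻¹.
N has determinant 5; N⁻¹ = [[21/5, 2/5, 13/5], [8/5, 1/5, 4/5], [-31/5, -2/5, -18/5]].
X = QN⁻¹ = [[3, 47, 14], [-11, -4, -8]] · [[21/5, 2/5, 13/5], [8/5, 1/5, 4/5], [-31/5, -2/5, -18/5]] = [[1, 5, -5], [-3, -2, -3]].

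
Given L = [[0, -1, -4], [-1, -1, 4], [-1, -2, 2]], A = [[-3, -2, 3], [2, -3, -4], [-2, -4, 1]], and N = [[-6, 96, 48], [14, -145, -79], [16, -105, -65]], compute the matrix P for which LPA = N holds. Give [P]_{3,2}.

Left-multiply by L⁻¹ and right-multiply by A⁻¹: P = L⁻¹NA⁻¹.
det L = -2, so L⁻¹ = [[-3, -5, 4], [1, 2, -2], [-1/2, -1/2, 1/2]].
det A = 3, so A⁻¹ = [[-19/3, -10/3, 17/3], [2, 1, -2], [-14/3, -8/3, 13/3]].
L⁻¹N = [[12, 17, -9], [-10, 16, 20], [4, -28, -17]].
P = (L⁻¹N)A⁻¹ = [[0, 1, -5], [2, -4, -2], [-2, 4, 5]].

4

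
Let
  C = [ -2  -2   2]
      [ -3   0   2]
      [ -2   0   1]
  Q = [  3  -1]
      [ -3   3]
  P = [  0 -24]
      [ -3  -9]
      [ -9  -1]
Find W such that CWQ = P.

W = C⁻¹PQ⁻¹ (apply C⁻¹ on the left and Q⁻¹ on the right).
det C = 2, so C⁻¹ = [[0, 1, -2], [-1/2, 1, -1], [0, 2, -3]].
det Q = 6; the adjugate gives Q⁻¹ = [[1/2, 1/6], [1/2, 1/2]].
C⁻¹P = [[15, -7], [6, 4], [21, -15]].
W = (C⁻¹P)Q⁻¹ = [[4, -1], [5, 3], [3, -4]].

W = [[4, -1], [5, 3], [3, -4]]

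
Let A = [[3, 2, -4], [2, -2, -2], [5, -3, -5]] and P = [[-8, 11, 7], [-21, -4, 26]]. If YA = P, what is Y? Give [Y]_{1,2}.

Right-multiplying both sides by A⁻¹ gives Y = PA⁻¹.
A has determinant -4; A⁻¹ = [[-1, -11/2, 3], [0, -5/4, 1/2], [-1, -19/4, 5/2]].
Y = PA⁻¹ = [[-8, 11, 7], [-21, -4, 26]] · [[-1, -11/2, 3], [0, -5/4, 1/2], [-1, -19/4, 5/2]] = [[1, -3, -1], [-5, -3, 0]].

-3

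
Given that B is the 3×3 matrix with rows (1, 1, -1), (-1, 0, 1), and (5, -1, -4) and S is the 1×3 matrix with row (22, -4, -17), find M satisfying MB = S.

M = [[1, 4, 5]]

B is on the right of M, so right-multiply by B⁻¹: M = SB⁻¹.
det B = 1; the adjugate gives B⁻¹ = [[1, 5, 1], [1, 1, 0], [1, 6, 1]].
M = SB⁻¹ = [[22, -4, -17]] · [[1, 5, 1], [1, 1, 0], [1, 6, 1]] = [[1, 4, 5]].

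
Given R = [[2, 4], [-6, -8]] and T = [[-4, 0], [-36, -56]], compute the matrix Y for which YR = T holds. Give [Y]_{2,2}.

Right-multiplying both sides by R⁻¹ gives Y = TR⁻¹.
det R = 8; the adjugate gives R⁻¹ = [[-1, -1/2], [3/4, 1/4]].
Y = TR⁻¹ = [[-4, 0], [-36, -56]] · [[-1, -1/2], [3/4, 1/4]] = [[4, 2], [-6, 4]].

4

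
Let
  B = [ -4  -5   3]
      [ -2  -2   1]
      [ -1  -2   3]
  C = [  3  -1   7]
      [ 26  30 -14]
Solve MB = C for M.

B is on the right of M, so right-multiply by B⁻¹: M = CB⁻¹.
det B = -3; the adjugate gives B⁻¹ = [[4/3, -3, -1/3], [-5/3, 3, 2/3], [-2/3, 1, 2/3]].
M = CB⁻¹ = [[3, -1, 7], [26, 30, -14]] · [[4/3, -3, -1/3], [-5/3, 3, 2/3], [-2/3, 1, 2/3]] = [[1, -5, 3], [-6, -2, 2]].

M = [[1, -5, 3], [-6, -2, 2]]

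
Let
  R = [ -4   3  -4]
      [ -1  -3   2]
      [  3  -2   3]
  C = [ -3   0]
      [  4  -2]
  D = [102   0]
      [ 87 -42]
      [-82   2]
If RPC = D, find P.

P = [[5, -5], [2, -4], [5, 2]]

Left-multiply by R⁻¹ and right-multiply by C⁻¹: P = R⁻¹DC⁻¹.
det R = 3, so R⁻¹ = [[-5/3, -1/3, -2], [3, 0, 4], [11/3, 1/3, 5]].
C has determinant 6; C⁻¹ = [[-1/3, 0], [-2/3, -1/2]].
R⁻¹D = [[-35, 10], [-22, 8], [-7, -4]].
P = (R⁻¹D)C⁻¹ = [[5, -5], [2, -4], [5, 2]].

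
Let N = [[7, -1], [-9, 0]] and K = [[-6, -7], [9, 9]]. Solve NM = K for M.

M = [[-1, -1], [-1, 0]]

Since N multiplies M on the left, M = N⁻¹K.
det N = -9, so N⁻¹ = [[0, -1/9], [-1, -7/9]].
M = N⁻¹K = [[0, -1/9], [-1, -7/9]] · [[-6, -7], [9, 9]] = [[-1, -1], [-1, 0]].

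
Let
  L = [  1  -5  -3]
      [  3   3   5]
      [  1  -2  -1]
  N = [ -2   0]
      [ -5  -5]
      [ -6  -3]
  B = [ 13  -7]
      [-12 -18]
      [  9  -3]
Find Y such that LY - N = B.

LY = B + N = [[11, -7], [-17, -23], [3, -6]].
Left-multiplying both sides by L⁻¹ gives Y = L⁻¹(B + N).
L has determinant -6; L⁻¹ = [[-7/6, -1/6, 8/3], [-4/3, -1/3, 7/3], [3/2, 1/2, -3]].
Y = L⁻¹(B + N) = [[-2, -4], [-2, 3], [-1, -4]].

Y = [[-2, -4], [-2, 3], [-1, -4]]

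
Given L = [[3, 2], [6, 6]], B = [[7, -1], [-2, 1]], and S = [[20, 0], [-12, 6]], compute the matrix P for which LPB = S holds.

P = [[4, 2], [-4, -1]]

P = L⁻¹SB⁻¹ (apply L⁻¹ on the left and B⁻¹ on the right).
det L = 6; the adjugate gives L⁻¹ = [[1, -1/3], [-1, 1/2]].
det B = 5, so B⁻¹ = [[1/5, 1/5], [2/5, 7/5]].
L⁻¹S = [[24, -2], [-26, 3]].
P = (L⁻¹S)B⁻¹ = [[4, 2], [-4, -1]].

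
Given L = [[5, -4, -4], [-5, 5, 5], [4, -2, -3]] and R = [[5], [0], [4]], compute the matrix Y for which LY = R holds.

Y = [[5], [-1], [6]]

Left-multiplying both sides by L⁻¹ gives Y = L⁻¹R.
det L = -5; the adjugate gives L⁻¹ = [[1, 4/5, 0], [-1, -1/5, 1], [2, 6/5, -1]].
Y = L⁻¹R = [[1, 4/5, 0], [-1, -1/5, 1], [2, 6/5, -1]] · [[5], [0], [4]] = [[5], [-1], [6]].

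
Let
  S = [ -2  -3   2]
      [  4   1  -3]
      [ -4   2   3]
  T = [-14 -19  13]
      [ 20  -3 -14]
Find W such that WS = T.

W = [[5, -2, -1], [2, 5, -1]]

Since S sits to the right of W, W = TS⁻¹.
S has determinant 6; S⁻¹ = [[3/2, 13/6, 7/6], [0, 1/3, 1/3], [2, 8/3, 5/3]].
W = TS⁻¹ = [[-14, -19, 13], [20, -3, -14]] · [[3/2, 13/6, 7/6], [0, 1/3, 1/3], [2, 8/3, 5/3]] = [[5, -2, -1], [2, 5, -1]].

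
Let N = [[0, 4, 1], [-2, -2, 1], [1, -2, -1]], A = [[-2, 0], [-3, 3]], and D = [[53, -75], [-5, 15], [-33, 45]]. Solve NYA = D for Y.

Left-multiply by N⁻¹ and right-multiply by A⁻¹: Y = N⁻¹DA⁻¹.
det N = 2; the adjugate gives N⁻¹ = [[2, 1, 3], [-1/2, -1/2, -1], [3, 2, 4]].
det A = -6, so A⁻¹ = [[-1/2, 0], [-1/2, 1/3]].
N⁻¹D = [[2, 0], [9, -15], [17, -15]].
Y = (N⁻¹D)A⁻¹ = [[-1, 0], [3, -5], [-1, -5]].

Y = [[-1, 0], [3, -5], [-1, -5]]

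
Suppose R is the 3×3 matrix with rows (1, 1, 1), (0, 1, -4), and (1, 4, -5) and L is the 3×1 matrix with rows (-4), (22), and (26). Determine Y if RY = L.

Left-multiplying both sides by R⁻¹ gives Y = R⁻¹L.
R has determinant 6; R⁻¹ = [[11/6, 3/2, -5/6], [-2/3, -1, 2/3], [-1/6, -1/2, 1/6]].
Y = R⁻¹L = [[11/6, 3/2, -5/6], [-2/3, -1, 2/3], [-1/6, -1/2, 1/6]] · [[-4], [22], [26]] = [[4], [-2], [-6]].

Y = [[4], [-2], [-6]]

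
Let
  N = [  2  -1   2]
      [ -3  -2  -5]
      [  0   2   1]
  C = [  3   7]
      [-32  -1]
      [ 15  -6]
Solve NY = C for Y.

Since N multiplies Y on the left, Y = N⁻¹C.
det N = 1, so N⁻¹ = [[8, 5, 9], [3, 2, 4], [-6, -4, -7]].
Y = N⁻¹C = [[8, 5, 9], [3, 2, 4], [-6, -4, -7]] · [[3, 7], [-32, -1], [15, -6]] = [[-1, -3], [5, -5], [5, 4]].

Y = [[-1, -3], [5, -5], [5, 4]]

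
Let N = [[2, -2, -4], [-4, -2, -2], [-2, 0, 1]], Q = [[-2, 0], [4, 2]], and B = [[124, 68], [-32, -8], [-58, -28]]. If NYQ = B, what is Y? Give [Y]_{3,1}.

Y = N⁻¹BQ⁻¹ (apply N⁻¹ on the left and Q⁻¹ on the right).
det N = -4; the adjugate gives N⁻¹ = [[1/2, -1/2, 1], [-2, 3/2, -5], [1, -1, 3]].
Q has determinant -4; Q⁻¹ = [[-1/2, 0], [1, 1/2]].
N⁻¹B = [[20, 10], [-6, -8], [-18, -8]].
Y = (N⁻¹B)Q⁻¹ = [[0, 5], [-5, -4], [1, -4]].

1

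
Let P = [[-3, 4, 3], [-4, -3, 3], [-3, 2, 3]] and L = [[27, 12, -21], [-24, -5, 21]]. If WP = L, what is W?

W = [[-2, -6, 1], [-2, 3, 6]]

P is on the right of W, so right-multiply by P⁻¹: W = LP⁻¹.
det P = 6; the adjugate gives P⁻¹ = [[-5/2, -1, 7/2], [1/2, 0, -1/2], [-17/6, -1, 25/6]].
W = LP⁻¹ = [[27, 12, -21], [-24, -5, 21]] · [[-5/2, -1, 7/2], [1/2, 0, -1/2], [-17/6, -1, 25/6]] = [[-2, -6, 1], [-2, 3, 6]].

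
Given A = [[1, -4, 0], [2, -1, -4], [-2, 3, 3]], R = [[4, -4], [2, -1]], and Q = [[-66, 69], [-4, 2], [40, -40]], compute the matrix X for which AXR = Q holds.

X = [[-2, 3], [4, 0], [-2, 2]]

Isolating X: multiply by A⁻¹ from the left and R⁻¹ from the right, so X = A⁻¹QR⁻¹.
A has determinant 1; A⁻¹ = [[9, 12, 16], [2, 3, 4], [4, 5, 7]].
det R = 4, so R⁻¹ = [[-1/4, 1], [-1/2, 1]].
A⁻¹Q = [[-2, 5], [16, -16], [-4, 6]].
X = (A⁻¹Q)R⁻¹ = [[-2, 3], [4, 0], [-2, 2]].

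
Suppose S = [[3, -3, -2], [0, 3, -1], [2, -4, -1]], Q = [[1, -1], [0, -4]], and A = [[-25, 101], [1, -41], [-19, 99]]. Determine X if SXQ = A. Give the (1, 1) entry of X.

Left-multiply by S⁻¹ and right-multiply by Q⁻¹: X = S⁻¹AQ⁻¹.
S has determinant -3; S⁻¹ = [[7/3, -5/3, -3], [2/3, -1/3, -1], [2, -2, -3]].
det Q = -4, so Q⁻¹ = [[1, -1/4], [0, -1/4]].
S⁻¹A = [[-3, 7], [2, -18], [5, -13]].
X = (S⁻¹A)Q⁻¹ = [[-3, -1], [2, 4], [5, 2]].

-3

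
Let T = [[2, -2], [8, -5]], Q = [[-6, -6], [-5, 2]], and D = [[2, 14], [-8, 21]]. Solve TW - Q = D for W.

TW = D + Q = [[-4, 8], [-13, 23]].
Left-multiplying both sides by T⁻¹ gives W = T⁻¹(D + Q).
T has determinant 6; T⁻¹ = [[-5/6, 1/3], [-4/3, 1/3]].
W = T⁻¹(D + Q) = [[-1, 1], [1, -3]].

W = [[-1, 1], [1, -3]]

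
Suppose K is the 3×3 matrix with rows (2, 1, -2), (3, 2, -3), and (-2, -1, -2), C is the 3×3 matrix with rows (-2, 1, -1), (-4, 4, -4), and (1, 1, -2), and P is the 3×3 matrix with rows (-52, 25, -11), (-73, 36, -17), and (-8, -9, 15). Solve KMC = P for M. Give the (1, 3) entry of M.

Isolating M: multiply by K⁻¹ from the left and C⁻¹ from the right, so M = K⁻¹PC⁻¹.
det K = -4, so K⁻¹ = [[7/4, -1, -1/4], [-3, 2, 0], [-1/4, 0, -1/4]].
C has determinant 4; C⁻¹ = [[-1, 1/4, 0], [-3, 5/4, -1], [-2, 3/4, -1]].
K⁻¹P = [[-16, 10, -6], [10, -3, -1], [15, -4, -1]].
M = (K⁻¹P)C⁻¹ = [[-2, 4, -4], [1, -2, 4], [-1, -2, 5]].

-4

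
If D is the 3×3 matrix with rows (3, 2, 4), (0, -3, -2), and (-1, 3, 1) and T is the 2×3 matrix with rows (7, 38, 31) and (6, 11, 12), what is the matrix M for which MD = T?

D is on the right of M, so right-multiply by D⁻¹: M = TD⁻¹.
det D = 1; the adjugate gives D⁻¹ = [[3, 10, 8], [2, 7, 6], [-3, -11, -9]].
M = TD⁻¹ = [[7, 38, 31], [6, 11, 12]] · [[3, 10, 8], [2, 7, 6], [-3, -11, -9]] = [[4, -5, 5], [4, 5, 6]].

M = [[4, -5, 5], [4, 5, 6]]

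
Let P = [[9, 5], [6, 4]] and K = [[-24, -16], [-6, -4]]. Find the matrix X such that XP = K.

Since P sits to the right of X, X = KP⁻¹.
det P = 6; the adjugate gives P⁻¹ = [[2/3, -5/6], [-1, 3/2]].
X = KP⁻¹ = [[-24, -16], [-6, -4]] · [[2/3, -5/6], [-1, 3/2]] = [[0, -4], [0, -1]].

X = [[0, -4], [0, -1]]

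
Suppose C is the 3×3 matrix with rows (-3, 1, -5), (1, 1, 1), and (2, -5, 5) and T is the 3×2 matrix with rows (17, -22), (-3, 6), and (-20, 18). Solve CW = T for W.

W = [[-5, 4], [2, 0], [0, 2]]

Left-multiplying both sides by C⁻¹ gives W = C⁻¹T.
C has determinant 2; C⁻¹ = [[5, 10, 3], [-3/2, -5/2, -1], [-7/2, -13/2, -2]].
W = C⁻¹T = [[5, 10, 3], [-3/2, -5/2, -1], [-7/2, -13/2, -2]] · [[17, -22], [-3, 6], [-20, 18]] = [[-5, 4], [2, 0], [0, 2]].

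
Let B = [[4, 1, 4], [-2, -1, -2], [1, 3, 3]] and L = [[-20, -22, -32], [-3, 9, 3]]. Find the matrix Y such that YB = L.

Y = [[-3, 1, -6], [-3, -3, 3]]

Since B sits to the right of Y, Y = LB⁻¹.
det B = -4, so B⁻¹ = [[-3/4, -9/4, -1/2], [-1, -2, 0], [5/4, 11/4, 1/2]].
Y = LB⁻¹ = [[-20, -22, -32], [-3, 9, 3]] · [[-3/4, -9/4, -1/2], [-1, -2, 0], [5/4, 11/4, 1/2]] = [[-3, 1, -6], [-3, -3, 3]].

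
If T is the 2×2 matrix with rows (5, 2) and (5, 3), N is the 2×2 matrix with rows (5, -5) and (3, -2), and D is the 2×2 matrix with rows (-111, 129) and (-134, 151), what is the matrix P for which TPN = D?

P = [[-5, 4], [-4, -1]]

P = T⁻¹DN⁻¹ (apply T⁻¹ on the left and N⁻¹ on the right).
det T = 5, so T⁻¹ = [[3/5, -2/5], [-1, 1]].
N has determinant 5; N⁻¹ = [[-2/5, 1], [-3/5, 1]].
T⁻¹D = [[-13, 17], [-23, 22]].
P = (T⁻¹D)N⁻¹ = [[-5, 4], [-4, -1]].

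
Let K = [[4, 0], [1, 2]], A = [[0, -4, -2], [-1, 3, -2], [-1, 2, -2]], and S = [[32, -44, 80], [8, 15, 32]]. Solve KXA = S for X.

X = [[-2, -3, -5], [-3, 1, -1]]

X = K⁻¹SA⁻¹ (apply K⁻¹ on the left and A⁻¹ on the right).
det K = 8; the adjugate gives K⁻¹ = [[1/4, 0], [-1/8, 1/2]].
det A = -2, so A⁻¹ = [[1, 6, -7], [0, 1, -1], [-1/2, -2, 2]].
K⁻¹S = [[8, -11, 20], [0, 13, 6]].
X = (K⁻¹S)A⁻¹ = [[-2, -3, -5], [-3, 1, -1]].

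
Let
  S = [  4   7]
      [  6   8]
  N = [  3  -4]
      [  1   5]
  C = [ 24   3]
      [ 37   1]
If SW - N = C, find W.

W = [[5, 5], [1, -3]]

SW = C + N = [[27, -1], [38, 6]].
Left-multiplying both sides by S⁻¹ gives W = S⁻¹(C + N).
det S = -10, so S⁻¹ = [[-4/5, 7/10], [3/5, -2/5]].
W = S⁻¹(C + N) = [[5, 5], [1, -3]].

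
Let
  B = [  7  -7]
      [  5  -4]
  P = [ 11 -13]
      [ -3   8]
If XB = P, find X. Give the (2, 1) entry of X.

Right-multiplying both sides by B⁻¹ gives X = PB⁻¹.
det B = 7, so B⁻¹ = [[-4/7, 1], [-5/7, 1]].
X = PB⁻¹ = [[11, -13], [-3, 8]] · [[-4/7, 1], [-5/7, 1]] = [[3, -2], [-4, 5]].

-4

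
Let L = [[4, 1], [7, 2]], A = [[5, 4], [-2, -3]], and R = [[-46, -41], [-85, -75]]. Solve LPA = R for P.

P = [[-1, 1], [-4, -1]]

Isolating P: multiply by L⁻¹ from the left and A⁻¹ from the right, so P = L⁻¹RA⁻¹.
det L = 1; the adjugate gives L⁻¹ = [[2, -1], [-7, 4]].
det A = -7, so A⁻¹ = [[3/7, 4/7], [-2/7, -5/7]].
L⁻¹R = [[-7, -7], [-18, -13]].
P = (L⁻¹R)A⁻¹ = [[-1, 1], [-4, -1]].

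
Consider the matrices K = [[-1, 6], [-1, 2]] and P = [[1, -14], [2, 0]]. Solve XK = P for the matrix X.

Right-multiplying both sides by K⁻¹ gives X = PK⁻¹.
det K = 4, so K⁻¹ = [[1/2, -3/2], [1/4, -1/4]].
X = PK⁻¹ = [[1, -14], [2, 0]] · [[1/2, -3/2], [1/4, -1/4]] = [[-3, 2], [1, -3]].

X = [[-3, 2], [1, -3]]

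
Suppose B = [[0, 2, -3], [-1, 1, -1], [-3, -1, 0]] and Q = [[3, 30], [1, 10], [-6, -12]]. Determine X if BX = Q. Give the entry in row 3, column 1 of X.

Since B multiplies X on the left, X = B⁻¹Q.
B has determinant -6; B⁻¹ = [[1/6, -1/2, -1/6], [-1/2, 3/2, -1/2], [-2/3, 1, -1/3]].
X = B⁻¹Q = [[1/6, -1/2, -1/6], [-1/2, 3/2, -1/2], [-2/3, 1, -1/3]] · [[3, 30], [1, 10], [-6, -12]] = [[1, 2], [3, 6], [1, -6]].

1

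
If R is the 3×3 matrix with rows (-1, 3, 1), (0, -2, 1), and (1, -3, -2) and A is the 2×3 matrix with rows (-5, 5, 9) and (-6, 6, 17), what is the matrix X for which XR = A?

X = [[6, 5, 1], [1, 6, -5]]

Since R sits to the right of X, X = AR⁻¹.
det R = -2, so R⁻¹ = [[-7/2, -3/2, -5/2], [-1/2, -1/2, -1/2], [-1, 0, -1]].
X = AR⁻¹ = [[-5, 5, 9], [-6, 6, 17]] · [[-7/2, -3/2, -5/2], [-1/2, -1/2, -1/2], [-1, 0, -1]] = [[6, 5, 1], [1, 6, -5]].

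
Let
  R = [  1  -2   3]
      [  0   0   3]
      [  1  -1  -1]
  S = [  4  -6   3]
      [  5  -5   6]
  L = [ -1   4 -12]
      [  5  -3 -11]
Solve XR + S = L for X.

X = [[-5, 0, 0], [-2, -3, 2]]

XR = L − S = [[-5, 10, -15], [0, 2, -17]].
R is on the right of X, so right-multiply by R⁻¹: X = (L − S)R⁻¹.
R has determinant -3; R⁻¹ = [[-1, 5/3, 2], [-1, 4/3, 1], [0, 1/3, 0]].
X = (L − S)R⁻¹ = [[-5, 0, 0], [-2, -3, 2]].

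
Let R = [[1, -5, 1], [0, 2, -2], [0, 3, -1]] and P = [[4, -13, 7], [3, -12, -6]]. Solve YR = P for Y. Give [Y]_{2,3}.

R is on the right of Y, so right-multiply by R⁻¹: Y = PR⁻¹.
det R = 4; the adjugate gives R⁻¹ = [[1, -1/2, 2], [0, -1/4, 1/2], [0, -3/4, 1/2]].
Y = PR⁻¹ = [[4, -13, 7], [3, -12, -6]] · [[1, -1/2, 2], [0, -1/4, 1/2], [0, -3/4, 1/2]] = [[4, -4, 5], [3, 6, -3]].

-3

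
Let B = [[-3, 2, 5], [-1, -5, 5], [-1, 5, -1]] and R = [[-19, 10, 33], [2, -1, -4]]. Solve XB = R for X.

X = [[5, 2, 2], [-3, 3, 4]]

Right-multiplying both sides by B⁻¹ gives X = RB⁻¹.
B has determinant -2; B⁻¹ = [[10, -27/2, -35/2], [3, -4, -5], [5, -13/2, -17/2]].
X = RB⁻¹ = [[-19, 10, 33], [2, -1, -4]] · [[10, -27/2, -35/2], [3, -4, -5], [5, -13/2, -17/2]] = [[5, 2, 2], [-3, 3, 4]].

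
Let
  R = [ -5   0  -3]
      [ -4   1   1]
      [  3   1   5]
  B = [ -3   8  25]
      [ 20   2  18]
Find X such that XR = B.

X = [[-3, 6, 2], [0, -2, 4]]

R is on the right of X, so right-multiply by R⁻¹: X = BR⁻¹.
det R = 1, so R⁻¹ = [[4, -3, 3], [23, -16, 17], [-7, 5, -5]].
X = BR⁻¹ = [[-3, 8, 25], [20, 2, 18]] · [[4, -3, 3], [23, -16, 17], [-7, 5, -5]] = [[-3, 6, 2], [0, -2, 4]].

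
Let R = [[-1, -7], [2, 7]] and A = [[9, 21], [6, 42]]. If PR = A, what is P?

P = [[3, 6], [-6, 0]]

R is on the right of P, so right-multiply by R⁻¹: P = AR⁻¹.
det R = 7; the adjugate gives R⁻¹ = [[1, 1], [-2/7, -1/7]].
P = AR⁻¹ = [[9, 21], [6, 42]] · [[1, 1], [-2/7, -1/7]] = [[3, 6], [-6, 0]].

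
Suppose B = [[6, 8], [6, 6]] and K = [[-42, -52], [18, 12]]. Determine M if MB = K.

Right-multiplying both sides by B⁻¹ gives M = KB⁻¹.
det B = -12; the adjugate gives B⁻¹ = [[-1/2, 2/3], [1/2, -1/2]].
M = KB⁻¹ = [[-42, -52], [18, 12]] · [[-1/2, 2/3], [1/2, -1/2]] = [[-5, -2], [-3, 6]].

M = [[-5, -2], [-3, 6]]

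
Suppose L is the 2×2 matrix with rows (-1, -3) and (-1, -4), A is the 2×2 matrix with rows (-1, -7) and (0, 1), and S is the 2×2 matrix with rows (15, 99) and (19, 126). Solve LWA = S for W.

Left-multiply by L⁻¹ and right-multiply by A⁻¹: W = L⁻¹SA⁻¹.
det L = 1, so L⁻¹ = [[-4, 3], [1, -1]].
A has determinant -1; A⁻¹ = [[-1, -7], [0, 1]].
L⁻¹S = [[-3, -18], [-4, -27]].
W = (L⁻¹S)A⁻¹ = [[3, 3], [4, 1]].

W = [[3, 3], [4, 1]]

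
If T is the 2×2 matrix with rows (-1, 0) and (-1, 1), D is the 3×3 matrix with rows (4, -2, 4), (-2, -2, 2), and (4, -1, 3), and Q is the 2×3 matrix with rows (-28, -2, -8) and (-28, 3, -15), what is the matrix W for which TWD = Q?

W = [[1, -4, 4], [0, -2, -1]]

Isolating W: multiply by T⁻¹ from the left and D⁻¹ from the right, so W = T⁻¹QD⁻¹.
det T = -1, so T⁻¹ = [[-1, 0], [-1, 1]].
D has determinant -4; D⁻¹ = [[1, -1/2, -1], [-7/2, 1, 4], [-5/2, 1, 3]].
T⁻¹Q = [[28, 2, 8], [0, 5, -7]].
W = (T⁻¹Q)D⁻¹ = [[1, -4, 4], [0, -2, -1]].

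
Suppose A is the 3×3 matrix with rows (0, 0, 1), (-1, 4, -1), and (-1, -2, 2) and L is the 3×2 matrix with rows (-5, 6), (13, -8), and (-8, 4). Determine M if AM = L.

Since A multiplies M on the left, M = A⁻¹L.
A has determinant 6; A⁻¹ = [[1, -1/3, -2/3], [1/2, 1/6, -1/6], [1, 0, 0]].
M = A⁻¹L = [[1, -1/3, -2/3], [1/2, 1/6, -1/6], [1, 0, 0]] · [[-5, 6], [13, -8], [-8, 4]] = [[-4, 6], [1, 1], [-5, 6]].

M = [[-4, 6], [1, 1], [-5, 6]]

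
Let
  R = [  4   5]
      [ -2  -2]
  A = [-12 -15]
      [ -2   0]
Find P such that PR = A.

P = [[-3, 0], [2, 5]]

R is on the right of P, so right-multiply by R⁻¹: P = AR⁻¹.
det R = 2, so R⁻¹ = [[-1, -5/2], [1, 2]].
P = AR⁻¹ = [[-12, -15], [-2, 0]] · [[-1, -5/2], [1, 2]] = [[-3, 0], [2, 5]].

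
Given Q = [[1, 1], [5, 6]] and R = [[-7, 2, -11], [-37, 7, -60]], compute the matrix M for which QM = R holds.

Left-multiplying both sides by Q⁻¹ gives M = Q⁻¹R.
det Q = 1; the adjugate gives Q⁻¹ = [[6, -1], [-5, 1]].
M = Q⁻¹R = [[6, -1], [-5, 1]] · [[-7, 2, -11], [-37, 7, -60]] = [[-5, 5, -6], [-2, -3, -5]].

M = [[-5, 5, -6], [-2, -3, -5]]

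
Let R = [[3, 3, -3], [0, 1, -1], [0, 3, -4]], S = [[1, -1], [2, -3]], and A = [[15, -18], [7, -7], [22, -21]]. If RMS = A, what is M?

Isolating M: multiply by R⁻¹ from the left and S⁻¹ from the right, so M = R⁻¹AS⁻¹.
R has determinant -3; R⁻¹ = [[1/3, -1, 0], [0, 4, -1], [0, 3, -1]].
det S = -1, so S⁻¹ = [[3, -1], [2, -1]].
R⁻¹A = [[-2, 1], [6, -7], [-1, 0]].
M = (R⁻¹A)S⁻¹ = [[-4, 1], [4, 1], [-3, 1]].

M = [[-4, 1], [4, 1], [-3, 1]]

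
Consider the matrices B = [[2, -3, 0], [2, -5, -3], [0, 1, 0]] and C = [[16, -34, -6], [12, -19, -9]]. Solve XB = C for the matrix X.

X = [[6, 2, -6], [3, 3, 5]]

Right-multiplying both sides by B⁻¹ gives X = CB⁻¹.
det B = 6; the adjugate gives B⁻¹ = [[1/2, 0, 3/2], [0, 0, 1], [1/3, -1/3, -2/3]].
X = CB⁻¹ = [[16, -34, -6], [12, -19, -9]] · [[1/2, 0, 3/2], [0, 0, 1], [1/3, -1/3, -2/3]] = [[6, 2, -6], [3, 3, 5]].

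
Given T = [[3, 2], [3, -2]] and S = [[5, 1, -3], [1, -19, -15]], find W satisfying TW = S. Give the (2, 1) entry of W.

Left-multiplying both sides by T⁻¹ gives W = T⁻¹S.
T has determinant -12; T⁻¹ = [[1/6, 1/6], [1/4, -1/4]].
W = T⁻¹S = [[1/6, 1/6], [1/4, -1/4]] · [[5, 1, -3], [1, -19, -15]] = [[1, -3, -3], [1, 5, 3]].

1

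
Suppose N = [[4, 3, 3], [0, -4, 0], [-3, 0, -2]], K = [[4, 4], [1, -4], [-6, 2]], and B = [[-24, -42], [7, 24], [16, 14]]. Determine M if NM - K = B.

NM = B + K = [[-20, -38], [8, 20], [10, 16]].
N is on the left of M, so left-multiply by N⁻¹: M = N⁻¹(B + K).
det N = -4; the adjugate gives N⁻¹ = [[-2, -3/2, -3], [0, -1/4, 0], [3, 9/4, 4]].
M = N⁻¹(B + K) = [[-2, -2], [-2, -5], [-2, -5]].

M = [[-2, -2], [-2, -5], [-2, -5]]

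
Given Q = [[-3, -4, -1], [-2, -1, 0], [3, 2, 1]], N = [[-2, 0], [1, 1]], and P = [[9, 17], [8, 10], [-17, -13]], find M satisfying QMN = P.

M = [[1, -4], [-3, -2], [5, 3]]

M = Q⁻¹PN⁻¹ (apply Q⁻¹ on the left and N⁻¹ on the right).
det Q = -4; the adjugate gives Q⁻¹ = [[1/4, -1/2, 1/4], [-1/2, 0, -1/2], [1/4, 3/2, 5/4]].
N has determinant -2; N⁻¹ = [[-1/2, 0], [1/2, 1]].
Q⁻¹P = [[-6, -4], [4, -2], [-7, 3]].
M = (Q⁻¹P)N⁻¹ = [[1, -4], [-3, -2], [5, 3]].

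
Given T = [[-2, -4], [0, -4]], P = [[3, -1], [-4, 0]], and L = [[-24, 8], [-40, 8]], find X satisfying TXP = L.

X = [[0, 2], [2, -1]]

X = T⁻¹LP⁻¹ (apply T⁻¹ on the left and P⁻¹ on the right).
det T = 8; the adjugate gives T⁻¹ = [[-1/2, 1/2], [0, -1/4]].
P has determinant -4; P⁻¹ = [[0, -1/4], [-1, -3/4]].
T⁻¹L = [[-8, 0], [10, -2]].
X = (T⁻¹L)P⁻¹ = [[0, 2], [2, -1]].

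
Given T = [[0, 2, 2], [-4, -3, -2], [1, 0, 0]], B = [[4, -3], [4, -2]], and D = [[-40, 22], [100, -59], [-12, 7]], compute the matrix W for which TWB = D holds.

W = T⁻¹DB⁻¹ (apply T⁻¹ on the left and B⁻¹ on the right).
det T = 2; the adjugate gives T⁻¹ = [[0, 0, 1], [-1, -1, -4], [3/2, 1, 4]].
B has determinant 4; B⁻¹ = [[-1/2, 3/4], [-1, 1]].
T⁻¹D = [[-12, 7], [-12, 9], [-8, 2]].
W = (T⁻¹D)B⁻¹ = [[-1, -2], [-3, 0], [2, -4]].

W = [[-1, -2], [-3, 0], [2, -4]]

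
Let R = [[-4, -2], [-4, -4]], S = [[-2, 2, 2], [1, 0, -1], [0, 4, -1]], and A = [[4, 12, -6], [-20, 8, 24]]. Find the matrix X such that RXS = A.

X = [[2, -3, -2], [-5, 2, 3]]

Isolating X: multiply by R⁻¹ from the left and S⁻¹ from the right, so X = R⁻¹AS⁻¹.
R has determinant 8; R⁻¹ = [[-1/2, 1/4], [1/2, -1/2]].
det S = 2; the adjugate gives S⁻¹ = [[2, 5, -1], [1/2, 1, 0], [2, 4, -1]].
R⁻¹A = [[-7, -4, 9], [12, 2, -15]].
X = (R⁻¹A)S⁻¹ = [[2, -3, -2], [-5, 2, 3]].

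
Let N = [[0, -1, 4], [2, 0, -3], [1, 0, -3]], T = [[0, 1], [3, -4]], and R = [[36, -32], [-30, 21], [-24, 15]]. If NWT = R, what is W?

W = [[-2, -2], [4, -4], [5, 2]]

W = N⁻¹RT⁻¹ (apply N⁻¹ on the left and T⁻¹ on the right).
N has determinant -3; N⁻¹ = [[0, 1, -1], [-1, 4/3, -8/3], [0, 1/3, -2/3]].
T has determinant -3; T⁻¹ = [[4/3, 1/3], [1, 0]].
N⁻¹R = [[-6, 6], [-12, 20], [6, -3]].
W = (N⁻¹R)T⁻¹ = [[-2, -2], [4, -4], [5, 2]].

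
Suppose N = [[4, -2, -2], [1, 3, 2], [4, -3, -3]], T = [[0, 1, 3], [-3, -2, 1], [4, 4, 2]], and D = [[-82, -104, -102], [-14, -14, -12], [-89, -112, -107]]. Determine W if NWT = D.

W = [[-4, -1, -5], [-2, 5, 1], [0, -2, 3]]

Isolating W: multiply by N⁻¹ from the left and T⁻¹ from the right, so W = N⁻¹DT⁻¹.
det N = -4; the adjugate gives N⁻¹ = [[3/4, 0, -1/2], [-11/4, 1, 5/2], [15/4, -1, -7/2]].
det T = -2; the adjugate gives T⁻¹ = [[4, -5, -7/2], [-5, 6, 9/2], [2, -2, -3/2]].
N⁻¹D = [[-17, -22, -23], [-11, -8, 1], [18, 16, 4]].
W = (N⁻¹D)T⁻¹ = [[-4, -1, -5], [-2, 5, 1], [0, -2, 3]].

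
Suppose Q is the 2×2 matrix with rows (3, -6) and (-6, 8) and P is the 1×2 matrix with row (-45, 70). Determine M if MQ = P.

M = [[-5, 5]]

Right-multiplying both sides by Q⁻¹ gives M = PQ⁻¹.
det Q = -12; the adjugate gives Q⁻¹ = [[-2/3, -1/2], [-1/2, -1/4]].
M = PQ⁻¹ = [[-45, 70]] · [[-2/3, -1/2], [-1/2, -1/4]] = [[-5, 5]].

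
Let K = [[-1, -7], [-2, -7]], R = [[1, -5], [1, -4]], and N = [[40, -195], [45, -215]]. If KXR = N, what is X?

X = [[0, -5], [-5, 0]]

X = K⁻¹NR⁻¹ (apply K⁻¹ on the left and R⁻¹ on the right).
det K = -7, so K⁻¹ = [[1, -1], [-2/7, 1/7]].
det R = 1, so R⁻¹ = [[-4, 5], [-1, 1]].
K⁻¹N = [[-5, 20], [-5, 25]].
X = (K⁻¹N)R⁻¹ = [[0, -5], [-5, 0]].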